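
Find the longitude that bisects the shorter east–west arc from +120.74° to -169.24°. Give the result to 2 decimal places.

+155.75°

Signed shortest Δλ from +120.74° to -169.24° is +70.02°.
Midpoint longitude = +120.74° + (+70.02°)/2 = +120.74° + 35.01° = +155.75°.
(The naïve average (+120.74 + -169.24)/2 = -24.25° is on the wrong side of the globe.)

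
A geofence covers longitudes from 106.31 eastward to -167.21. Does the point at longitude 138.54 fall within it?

Yes

Band width going east from +106.31° to -167.21°: ((-167.21 − 106.31) mod 360) = 86.48°.
Offset of +138.54° east of the west edge: ((138.54 − 106.31) mod 360) = 32.23°.
32.23° ≤ 86.48° ⇒ inside.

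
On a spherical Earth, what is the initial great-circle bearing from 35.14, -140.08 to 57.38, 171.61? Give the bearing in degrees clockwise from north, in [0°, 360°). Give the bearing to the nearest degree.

320°

Δλ = 171.61 − -140.08 = 311.69°; wrapped into (−180°, 180°]: -48.31°.
θ = atan2( sin Δλ · cos φ₂ , cos φ₁ · sin φ₂ − sin φ₁ · cos φ₂ · cos Δλ )
  = atan2(-0.40255, 0.48240) = -39.844° → normalised to [0°, 360°): 320.156°.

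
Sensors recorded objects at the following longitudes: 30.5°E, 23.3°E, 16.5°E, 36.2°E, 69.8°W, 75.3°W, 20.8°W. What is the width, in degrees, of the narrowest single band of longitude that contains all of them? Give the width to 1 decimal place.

111.5°

Sort the longitudes: -75.3°, -69.8°, -20.8°, +16.5°, +23.3°, +30.5°, +36.2°.
Eastward gaps between consecutive values (wrapping around): 5.5°, 49.0°, 37.3°, 6.8°, 7.2°, 5.7°, 248.5°.
Largest gap = 248.5° ⇒ minimal covering band is its complement: 360° − 248.5° = 111.5°.
Band runs from -75.3° eastward to +36.2°.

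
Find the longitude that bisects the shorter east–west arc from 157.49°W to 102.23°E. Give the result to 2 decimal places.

Signed shortest Δλ from -157.49° to +102.23° is -100.28°.
Midpoint longitude = -157.49° + (-100.28°)/2 = -157.49° − 50.14° = -207.63°.
Normalise into (−180°, 180°]: +152.37°.
(The naïve average (-157.49 + +102.23)/2 = -27.63° is on the wrong side of the globe.)

152.37°E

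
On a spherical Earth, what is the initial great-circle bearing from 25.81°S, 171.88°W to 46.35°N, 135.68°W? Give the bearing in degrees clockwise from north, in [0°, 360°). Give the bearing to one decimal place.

Δλ = -135.68 − -171.88 = 36.20°.
θ = atan2( sin Δλ · cos φ₂ , cos φ₁ · sin φ₂ − sin φ₁ · cos φ₂ · cos Δλ )
  = atan2(0.40767, 0.89390) = 24.515° → normalised to [0°, 360°): 24.515°.

24.5°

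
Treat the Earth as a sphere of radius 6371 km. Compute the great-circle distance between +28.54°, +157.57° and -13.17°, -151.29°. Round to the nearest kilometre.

Δλ = -151.29 − 157.57 = -308.86°; wrapped into (−180°, 180°]: 51.14°.
Δφ = -13.17 − 28.54 = -41.71°.
a = sin²(Δφ/2) + cos φ₁ · cos φ₂ · sin²(Δλ/2) = 0.286088.
c = 2·atan2(√a, √(1−a)) = 1.12871 rad → d = 6371·c ≈ 7191.02 km.

7191 km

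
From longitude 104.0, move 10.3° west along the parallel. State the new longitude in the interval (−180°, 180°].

+93.7°

Start at +104.0°; shift −10.3° → +93.7°.
+93.7° already lies in (−180°, 180°].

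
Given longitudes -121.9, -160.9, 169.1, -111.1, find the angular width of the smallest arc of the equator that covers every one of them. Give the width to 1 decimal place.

79.8°

Sort the longitudes: -160.9°, -121.9°, -111.1°, +169.1°.
Eastward gaps between consecutive values (wrapping around): 39.0°, 10.8°, 280.2°, 30.0°.
Largest gap = 280.2° ⇒ minimal covering band is its complement: 360° − 280.2° = 79.8°.
Band runs from +169.1° eastward to -111.1°, crossing the antimeridian.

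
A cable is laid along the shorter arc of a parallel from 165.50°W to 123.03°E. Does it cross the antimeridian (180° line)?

Yes

Naïve |123.03 − -165.50| = 288.53° > 180°, so the shorter arc goes the other way round — across 180°.
Signed shortest Δλ = ((123.03 − -165.50 + 180) mod 360) − 180 = -71.47°.
Going west by 71.47° from -165.50° passes through 180° before reaching +123.03°.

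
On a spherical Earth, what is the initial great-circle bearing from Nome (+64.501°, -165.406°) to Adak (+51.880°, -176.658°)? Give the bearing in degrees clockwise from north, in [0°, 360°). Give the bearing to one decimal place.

210.1°

Δλ = -176.658 − -165.406 = -11.252°.
θ = atan2( sin Δλ · cos φ₂ , cos φ₁ · sin φ₂ − sin φ₁ · cos φ₂ · cos Δλ )
  = atan2(-0.12045, -0.20779) = -149.900° → normalised to [0°, 360°): 210.100°.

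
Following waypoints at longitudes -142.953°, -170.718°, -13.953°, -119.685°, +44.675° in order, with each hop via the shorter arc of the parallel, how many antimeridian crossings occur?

Leg 1: -142.953° → -170.718°, shortest Δλ = -27.765° (west) — does not cross 180°.
Leg 2: -170.718° → -13.953°, shortest Δλ = 156.765° (east) — does not cross 180°.
Leg 3: -13.953° → -119.685°, shortest Δλ = -105.732° (west) — does not cross 180°.
Leg 4: -119.685° → +44.675°, shortest Δλ = 164.36° (east) — does not cross 180°.
Total crossings: 0.

0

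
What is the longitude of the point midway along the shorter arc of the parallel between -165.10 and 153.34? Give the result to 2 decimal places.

+174.12°

Signed shortest Δλ from -165.10° to +153.34° is -41.56°.
Midpoint longitude = -165.10° + (-41.56°)/2 = -165.10° − 20.78° = -185.88°.
Normalise into (−180°, 180°]: +174.12°.
(The naïve average (-165.10 + +153.34)/2 = -5.88° is on the wrong side of the globe.)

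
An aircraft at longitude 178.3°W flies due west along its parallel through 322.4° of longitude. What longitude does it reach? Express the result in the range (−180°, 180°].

Start at -178.3°; shift −322.4° → -500.7°.
-500.7° lies outside (−180°, 180°]; add 360° → -140.7°.

140.7°W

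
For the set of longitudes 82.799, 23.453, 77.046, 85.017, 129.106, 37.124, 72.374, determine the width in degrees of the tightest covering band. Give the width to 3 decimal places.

105.653°

Sort the longitudes: +23.453°, +37.124°, +72.374°, +77.046°, +82.799°, +85.017°, +129.106°.
Eastward gaps between consecutive values (wrapping around): 13.671°, 35.250°, 4.672°, 5.753°, 2.218°, 44.089°, 254.347°.
Largest gap = 254.347° ⇒ minimal covering band is its complement: 360° − 254.347° = 105.653°.
Band runs from +23.453° eastward to +129.106°.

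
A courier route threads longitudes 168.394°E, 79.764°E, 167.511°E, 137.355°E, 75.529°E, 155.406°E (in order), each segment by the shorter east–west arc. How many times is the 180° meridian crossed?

Leg 1: +168.394° → +79.764°, shortest Δλ = -88.63° (west) — does not cross 180°.
Leg 2: +79.764° → +167.511°, shortest Δλ = 87.747° (east) — does not cross 180°.
Leg 3: +167.511° → +137.355°, shortest Δλ = -30.156° (west) — does not cross 180°.
Leg 4: +137.355° → +75.529°, shortest Δλ = -61.826° (west) — does not cross 180°.
Leg 5: +75.529° → +155.406°, shortest Δλ = 79.877° (east) — does not cross 180°.
Total crossings: 0.

0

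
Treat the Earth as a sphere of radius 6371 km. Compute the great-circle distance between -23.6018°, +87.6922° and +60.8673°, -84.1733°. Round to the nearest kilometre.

Δλ = -84.1733 − 87.6922 = -171.8655°.
Δφ = 60.8673 − -23.6018 = 84.4691°.
a = sin²(Δφ/2) + cos φ₁ · cos φ₂ · sin²(Δλ/2) = 0.895675.
c = 2·atan2(√a, √(1−a)) = 2.48381 rad → d = 6371·c ≈ 15824.35 km.

15824 km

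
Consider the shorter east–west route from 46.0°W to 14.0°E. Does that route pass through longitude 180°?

No

Signed shortest Δλ = ((14.0 − -46.0 + 180) mod 360) − 180 = 60.0°.
Going east by 60.0° from -46.0° reaches +14.0° without touching 180°.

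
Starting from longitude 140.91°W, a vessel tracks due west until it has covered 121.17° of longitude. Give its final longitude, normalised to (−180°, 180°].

97.92°E

Start at -140.91°; shift −121.17° → -262.08°.
-262.08° lies outside (−180°, 180°]; add 360° → +97.92°.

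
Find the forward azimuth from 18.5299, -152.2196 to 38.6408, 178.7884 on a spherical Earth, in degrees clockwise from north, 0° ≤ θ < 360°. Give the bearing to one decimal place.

Δλ = 178.7884 − -152.2196 = 331.0080°; wrapped into (−180°, 180°]: -28.9920°.
θ = atan2( sin Δλ · cos φ₂ , cos φ₁ · sin φ₂ − sin φ₁ · cos φ₂ · cos Δλ )
  = atan2(-0.37858, 0.37494) = -45.276° → normalised to [0°, 360°): 314.724°.

314.7°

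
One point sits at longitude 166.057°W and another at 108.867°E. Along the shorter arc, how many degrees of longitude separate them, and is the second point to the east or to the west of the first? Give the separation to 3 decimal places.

Raw difference: 108.867 − -166.057 = 274.924°.
Normalise into (−180°, 180°]: 274.924° − 360° = -85.076°.
Negative ⇒ the second point lies to the west; separation 85.076°.

85.076° west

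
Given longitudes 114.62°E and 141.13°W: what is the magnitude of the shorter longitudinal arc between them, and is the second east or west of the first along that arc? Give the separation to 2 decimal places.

Raw difference: -141.13 − 114.62 = -255.75°.
Normalise into (−180°, 180°]: -255.75° + 360° = 104.25°.
Positive ⇒ the second point lies to the east; separation 104.25°.

104.25° east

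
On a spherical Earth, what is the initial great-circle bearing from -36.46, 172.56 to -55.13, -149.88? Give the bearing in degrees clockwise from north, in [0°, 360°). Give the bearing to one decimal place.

Δλ = -149.88 − 172.56 = -322.44°; wrapped into (−180°, 180°]: 37.56°.
θ = atan2( sin Δλ · cos φ₂ , cos φ₁ · sin φ₂ − sin φ₁ · cos φ₂ · cos Δλ )
  = atan2(0.34851, -0.39054) = 138.255° → normalised to [0°, 360°): 138.255°.

138.3°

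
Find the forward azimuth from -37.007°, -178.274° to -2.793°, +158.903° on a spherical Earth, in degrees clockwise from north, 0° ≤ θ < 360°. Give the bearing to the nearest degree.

323°

Δλ = 158.903 − -178.274 = 337.177°; wrapped into (−180°, 180°]: -22.823°.
θ = atan2( sin Δλ · cos φ₂ , cos φ₁ · sin φ₂ − sin φ₁ · cos φ₂ · cos Δλ )
  = atan2(-0.38742, 0.51522) = -36.942° → normalised to [0°, 360°): 323.058°.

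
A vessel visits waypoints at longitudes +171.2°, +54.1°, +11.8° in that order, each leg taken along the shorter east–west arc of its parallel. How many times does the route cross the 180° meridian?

Leg 1: +171.2° → +54.1°, shortest Δλ = -117.1° (west) — does not cross 180°.
Leg 2: +54.1° → +11.8°, shortest Δλ = -42.3° (west) — does not cross 180°.
Total crossings: 0.

0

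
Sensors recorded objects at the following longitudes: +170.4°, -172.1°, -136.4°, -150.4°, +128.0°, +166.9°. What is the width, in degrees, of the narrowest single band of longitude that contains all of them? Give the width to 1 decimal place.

Sort the longitudes: -172.1°, -150.4°, -136.4°, +128.0°, +166.9°, +170.4°.
Eastward gaps between consecutive values (wrapping around): 21.7°, 14.0°, 264.4°, 38.9°, 3.5°, 17.5°.
Largest gap = 264.4° ⇒ minimal covering band is its complement: 360° − 264.4° = 95.6°.
Band runs from +128.0° eastward to -136.4°, crossing the antimeridian.

95.6°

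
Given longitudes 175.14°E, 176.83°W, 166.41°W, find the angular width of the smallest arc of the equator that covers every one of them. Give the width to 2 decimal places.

Sort the longitudes: -176.83°, -166.41°, +175.14°.
Eastward gaps between consecutive values (wrapping around): 10.42°, 341.55°, 8.03°.
Largest gap = 341.55° ⇒ minimal covering band is its complement: 360° − 341.55° = 18.45°.
Band runs from +175.14° eastward to -166.41°, crossing the antimeridian.

18.45°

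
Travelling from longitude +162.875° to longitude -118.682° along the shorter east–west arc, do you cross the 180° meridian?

Yes

Naïve |-118.682 − 162.875| = 281.557° > 180°, so the shorter arc goes the other way round — across 180°.
Signed shortest Δλ = ((-118.682 − 162.875 + 180) mod 360) − 180 = 78.443°.
Going east by 78.443° from +162.875° passes through 180° before reaching -118.682°.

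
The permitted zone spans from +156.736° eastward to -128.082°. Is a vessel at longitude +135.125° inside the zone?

Band width going east from +156.736° to -128.082°: ((-128.082 − 156.736) mod 360) = 75.182°.
Offset of +135.125° east of the west edge: ((135.125 − 156.736) mod 360) = 338.389°.
338.389° > 75.182° ⇒ outside.

No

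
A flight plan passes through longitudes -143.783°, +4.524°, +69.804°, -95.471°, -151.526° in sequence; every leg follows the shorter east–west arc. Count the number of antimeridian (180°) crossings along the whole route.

0

Leg 1: -143.783° → +4.524°, shortest Δλ = 148.307° (east) — does not cross 180°.
Leg 2: +4.524° → +69.804°, shortest Δλ = 65.28° (east) — does not cross 180°.
Leg 3: +69.804° → -95.471°, shortest Δλ = -165.275° (west) — does not cross 180°.
Leg 4: -95.471° → -151.526°, shortest Δλ = -56.055° (west) — does not cross 180°.
Total crossings: 0.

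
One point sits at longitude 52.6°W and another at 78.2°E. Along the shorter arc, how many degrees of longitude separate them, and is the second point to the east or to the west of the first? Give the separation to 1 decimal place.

Raw difference: 78.2 − -52.6 = 130.8°.
Normalise into (−180°, 180°]: 130.8° stays 130.8°.
Positive ⇒ the second point lies to the east; separation 130.8°.

130.8° east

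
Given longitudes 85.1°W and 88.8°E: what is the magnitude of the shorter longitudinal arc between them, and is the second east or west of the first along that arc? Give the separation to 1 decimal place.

Raw difference: 88.8 − -85.1 = 173.9°.
Normalise into (−180°, 180°]: 173.9° stays 173.9°.
Positive ⇒ the second point lies to the east; separation 173.9°.

173.9° east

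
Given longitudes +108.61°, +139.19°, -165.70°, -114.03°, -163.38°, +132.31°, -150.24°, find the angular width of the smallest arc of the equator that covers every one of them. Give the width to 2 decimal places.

137.36°

Sort the longitudes: -165.70°, -163.38°, -150.24°, -114.03°, +108.61°, +132.31°, +139.19°.
Eastward gaps between consecutive values (wrapping around): 2.32°, 13.14°, 36.21°, 222.64°, 23.70°, 6.88°, 55.11°.
Largest gap = 222.64° ⇒ minimal covering band is its complement: 360° − 222.64° = 137.36°.
Band runs from +108.61° eastward to -114.03°, crossing the antimeridian.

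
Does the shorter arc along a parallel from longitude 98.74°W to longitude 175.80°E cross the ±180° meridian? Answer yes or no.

Naïve |175.80 − -98.74| = 274.54° > 180°, so the shorter arc goes the other way round — across 180°.
Signed shortest Δλ = ((175.80 − -98.74 + 180) mod 360) − 180 = -85.46°.
Going west by 85.46° from -98.74° passes through 180° before reaching +175.80°.

Yes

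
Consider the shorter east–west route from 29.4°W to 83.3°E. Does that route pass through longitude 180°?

No

Signed shortest Δλ = ((83.3 − -29.4 + 180) mod 360) − 180 = 112.7°.
Going east by 112.7° from -29.4° reaches +83.3° without touching 180°.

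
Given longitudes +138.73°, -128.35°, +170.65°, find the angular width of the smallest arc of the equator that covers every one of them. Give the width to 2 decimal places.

Sort the longitudes: -128.35°, +138.73°, +170.65°.
Eastward gaps between consecutive values (wrapping around): 267.08°, 31.92°, 61.00°.
Largest gap = 267.08° ⇒ minimal covering band is its complement: 360° − 267.08° = 92.92°.
Band runs from +138.73° eastward to -128.35°, crossing the antimeridian.

92.92°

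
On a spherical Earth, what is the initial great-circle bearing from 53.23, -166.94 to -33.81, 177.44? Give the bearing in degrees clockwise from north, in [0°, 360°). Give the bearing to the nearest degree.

193°

Δλ = 177.44 − -166.94 = 344.38°; wrapped into (−180°, 180°]: -15.62°.
θ = atan2( sin Δλ · cos φ₂ , cos φ₁ · sin φ₂ − sin φ₁ · cos φ₂ · cos Δλ )
  = atan2(-0.22372, -0.97409) = -167.065° → normalised to [0°, 360°): 192.935°.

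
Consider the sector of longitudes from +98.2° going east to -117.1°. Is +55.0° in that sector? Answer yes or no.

Band width going east from +98.2° to -117.1°: ((-117.1 − 98.2) mod 360) = 144.7°.
Offset of +55.0° east of the west edge: ((55.0 − 98.2) mod 360) = 316.8°.
316.8° > 144.7° ⇒ outside.

No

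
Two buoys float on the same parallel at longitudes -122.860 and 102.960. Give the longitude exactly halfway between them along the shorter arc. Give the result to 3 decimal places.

Signed shortest Δλ from -122.860° to +102.960° is -134.180°.
Midpoint longitude = -122.860° + (-134.180°)/2 = -122.860° − 67.090° = -189.950°.
Normalise into (−180°, 180°]: +170.050°.
(The naïve average (-122.860 + +102.960)/2 = -9.95° is on the wrong side of the globe.)

+170.050°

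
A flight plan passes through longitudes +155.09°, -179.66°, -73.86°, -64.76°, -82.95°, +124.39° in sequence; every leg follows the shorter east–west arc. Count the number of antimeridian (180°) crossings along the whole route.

Leg 1: +155.09° → -179.66°, shortest Δλ = 25.25° (east) — crosses 180°.
Leg 2: -179.66° → -73.86°, shortest Δλ = 105.8° (east) — does not cross 180°.
Leg 3: -73.86° → -64.76°, shortest Δλ = 9.1° (east) — does not cross 180°.
Leg 4: -64.76° → -82.95°, shortest Δλ = -18.19° (west) — does not cross 180°.
Leg 5: -82.95° → +124.39°, shortest Δλ = -152.66° (west) — crosses 180°.
Total crossings: 2.

2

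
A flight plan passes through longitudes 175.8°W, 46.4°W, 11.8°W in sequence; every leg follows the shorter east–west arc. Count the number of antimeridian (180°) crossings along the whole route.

Leg 1: -175.8° → -46.4°, shortest Δλ = 129.4° (east) — does not cross 180°.
Leg 2: -46.4° → -11.8°, shortest Δλ = 34.6° (east) — does not cross 180°.
Total crossings: 0.

0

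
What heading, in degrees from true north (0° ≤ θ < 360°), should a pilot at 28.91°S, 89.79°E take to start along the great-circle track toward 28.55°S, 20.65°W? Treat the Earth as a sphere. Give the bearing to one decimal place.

Δλ = -20.65 − 89.79 = -110.44°.
θ = atan2( sin Δλ · cos φ₂ , cos φ₁ · sin φ₂ − sin φ₁ · cos φ₂ · cos Δλ )
  = atan2(-0.82309, -0.56667) = -124.546° → normalised to [0°, 360°): 235.454°.

235.5°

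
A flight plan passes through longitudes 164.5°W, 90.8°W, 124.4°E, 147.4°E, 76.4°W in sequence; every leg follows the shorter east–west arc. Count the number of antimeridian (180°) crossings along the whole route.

2

Leg 1: -164.5° → -90.8°, shortest Δλ = 73.7° (east) — does not cross 180°.
Leg 2: -90.8° → +124.4°, shortest Δλ = -144.8° (west) — crosses 180°.
Leg 3: +124.4° → +147.4°, shortest Δλ = 23.0° (east) — does not cross 180°.
Leg 4: +147.4° → -76.4°, shortest Δλ = 136.2° (east) — crosses 180°.
Total crossings: 2.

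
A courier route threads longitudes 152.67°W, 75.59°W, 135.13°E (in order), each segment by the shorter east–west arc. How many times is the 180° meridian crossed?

1

Leg 1: -152.67° → -75.59°, shortest Δλ = 77.08° (east) — does not cross 180°.
Leg 2: -75.59° → +135.13°, shortest Δλ = -149.28° (west) — crosses 180°.
Total crossings: 1.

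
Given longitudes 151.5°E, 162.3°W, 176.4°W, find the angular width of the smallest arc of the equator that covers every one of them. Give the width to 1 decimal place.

Sort the longitudes: -176.4°, -162.3°, +151.5°.
Eastward gaps between consecutive values (wrapping around): 14.1°, 313.8°, 32.1°.
Largest gap = 313.8° ⇒ minimal covering band is its complement: 360° − 313.8° = 46.2°.
Band runs from +151.5° eastward to -162.3°, crossing the antimeridian.

46.2°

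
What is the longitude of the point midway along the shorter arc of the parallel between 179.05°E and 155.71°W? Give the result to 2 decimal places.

Signed shortest Δλ from +179.05° to -155.71° is +25.24°.
Midpoint longitude = +179.05° + (+25.24°)/2 = +179.05° + 12.62° = +191.67°.
Normalise into (−180°, 180°]: -168.33°.
(The naïve average (+179.05 + -155.71)/2 = 11.67° is on the wrong side of the globe.)

168.33°W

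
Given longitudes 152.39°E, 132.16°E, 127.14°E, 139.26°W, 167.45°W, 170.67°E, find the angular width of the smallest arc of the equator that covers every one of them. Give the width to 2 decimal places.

93.60°

Sort the longitudes: -167.45°, -139.26°, +127.14°, +132.16°, +152.39°, +170.67°.
Eastward gaps between consecutive values (wrapping around): 28.19°, 266.40°, 5.02°, 20.23°, 18.28°, 21.88°.
Largest gap = 266.40° ⇒ minimal covering band is its complement: 360° − 266.40° = 93.60°.
Band runs from +127.14° eastward to -139.26°, crossing the antimeridian.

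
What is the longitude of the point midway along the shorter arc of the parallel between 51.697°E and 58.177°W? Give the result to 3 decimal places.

Signed shortest Δλ from +51.697° to -58.177° is -109.874°.
Midpoint longitude = +51.697° + (-109.874°)/2 = +51.697° − 54.937° = -3.240°.

3.240°W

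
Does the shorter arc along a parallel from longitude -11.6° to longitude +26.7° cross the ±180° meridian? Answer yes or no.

Signed shortest Δλ = ((26.7 − -11.6 + 180) mod 360) − 180 = 38.3°.
Going east by 38.3° from -11.6° reaches +26.7° without touching 180°.

No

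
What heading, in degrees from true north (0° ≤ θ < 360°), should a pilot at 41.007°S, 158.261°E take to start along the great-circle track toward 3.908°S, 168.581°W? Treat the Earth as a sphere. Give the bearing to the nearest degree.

48°

Δλ = -168.581 − 158.261 = -326.842°; wrapped into (−180°, 180°]: 33.158°.
θ = atan2( sin Δλ · cos φ₂ , cos φ₁ · sin φ₂ − sin φ₁ · cos φ₂ · cos Δλ )
  = atan2(0.54568, 0.49660) = 47.696° → normalised to [0°, 360°): 47.696°.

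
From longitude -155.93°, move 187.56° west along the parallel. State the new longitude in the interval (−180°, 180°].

+16.51°

Start at -155.93°; shift −187.56° → -343.49°.
-343.49° lies outside (−180°, 180°]; add 360° → +16.51°.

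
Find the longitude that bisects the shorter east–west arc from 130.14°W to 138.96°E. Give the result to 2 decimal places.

175.59°W

Signed shortest Δλ from -130.14° to +138.96° is -90.90°.
Midpoint longitude = -130.14° + (-90.90°)/2 = -130.14° − 45.45° = -175.59°.
(The naïve average (-130.14 + +138.96)/2 = 4.41° is on the wrong side of the globe.)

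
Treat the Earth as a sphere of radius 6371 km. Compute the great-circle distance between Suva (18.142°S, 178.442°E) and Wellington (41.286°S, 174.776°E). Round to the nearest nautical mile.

1402 nmi

Δλ = 174.776 − 178.442 = -3.666°.
Δφ = -41.286 − -18.142 = -23.144°.
a = sin²(Δφ/2) + cos φ₁ · cos φ₂ · sin²(Δλ/2) = 0.040971.
c = 2·atan2(√a, √(1−a)) = 0.40764 rad → d = 6371·c ≈ 2597.08 km ≈ 1402.31 nmi.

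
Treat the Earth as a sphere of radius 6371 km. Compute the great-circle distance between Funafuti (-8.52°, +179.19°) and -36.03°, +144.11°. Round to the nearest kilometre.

Δλ = 144.11 − 179.19 = -35.08°.
Δφ = -36.03 − -8.52 = -27.51°.
a = sin²(Δφ/2) + cos φ₁ · cos φ₂ · sin²(Δλ/2) = 0.129175.
c = 2·atan2(√a, √(1−a)) = 0.73527 rad → d = 6371·c ≈ 4684.40 km.

4684 km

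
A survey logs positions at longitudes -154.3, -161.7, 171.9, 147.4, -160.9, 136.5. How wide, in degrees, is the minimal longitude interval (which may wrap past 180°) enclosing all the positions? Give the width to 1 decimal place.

69.2°

Sort the longitudes: -161.7°, -160.9°, -154.3°, +136.5°, +147.4°, +171.9°.
Eastward gaps between consecutive values (wrapping around): 0.8°, 6.6°, 290.8°, 10.9°, 24.5°, 26.4°.
Largest gap = 290.8° ⇒ minimal covering band is its complement: 360° − 290.8° = 69.2°.
Band runs from +136.5° eastward to -154.3°, crossing the antimeridian.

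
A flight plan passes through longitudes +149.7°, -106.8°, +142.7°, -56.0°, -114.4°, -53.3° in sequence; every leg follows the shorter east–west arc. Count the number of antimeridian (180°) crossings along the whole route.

Leg 1: +149.7° → -106.8°, shortest Δλ = 103.5° (east) — crosses 180°.
Leg 2: -106.8° → +142.7°, shortest Δλ = -110.5° (west) — crosses 180°.
Leg 3: +142.7° → -56.0°, shortest Δλ = 161.3° (east) — crosses 180°.
Leg 4: -56.0° → -114.4°, shortest Δλ = -58.4° (west) — does not cross 180°.
Leg 5: -114.4° → -53.3°, shortest Δλ = 61.1° (east) — does not cross 180°.
Total crossings: 3.

3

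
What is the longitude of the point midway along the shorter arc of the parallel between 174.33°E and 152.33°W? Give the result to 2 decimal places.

169.00°W

Signed shortest Δλ from +174.33° to -152.33° is +33.34°.
Midpoint longitude = +174.33° + (+33.34°)/2 = +174.33° + 16.67° = +191.00°.
Normalise into (−180°, 180°]: -169.00°.
(The naïve average (+174.33 + -152.33)/2 = 11.0° is on the wrong side of the globe.)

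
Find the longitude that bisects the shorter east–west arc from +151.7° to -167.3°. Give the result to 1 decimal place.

+172.2°

Signed shortest Δλ from +151.7° to -167.3° is +41.0°.
Midpoint longitude = +151.7° + (+41.0°)/2 = +151.7° + 20.5° = +172.2°.
(The naïve average (+151.7 + -167.3)/2 = -7.8° is on the wrong side of the globe.)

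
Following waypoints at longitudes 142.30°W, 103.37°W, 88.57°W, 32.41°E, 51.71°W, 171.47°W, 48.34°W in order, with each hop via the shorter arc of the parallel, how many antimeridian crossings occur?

Leg 1: -142.30° → -103.37°, shortest Δλ = 38.93° (east) — does not cross 180°.
Leg 2: -103.37° → -88.57°, shortest Δλ = 14.8° (east) — does not cross 180°.
Leg 3: -88.57° → +32.41°, shortest Δλ = 120.98° (east) — does not cross 180°.
Leg 4: +32.41° → -51.71°, shortest Δλ = -84.12° (west) — does not cross 180°.
Leg 5: -51.71° → -171.47°, shortest Δλ = -119.76° (west) — does not cross 180°.
Leg 6: -171.47° → -48.34°, shortest Δλ = 123.13° (east) — does not cross 180°.
Total crossings: 0.

0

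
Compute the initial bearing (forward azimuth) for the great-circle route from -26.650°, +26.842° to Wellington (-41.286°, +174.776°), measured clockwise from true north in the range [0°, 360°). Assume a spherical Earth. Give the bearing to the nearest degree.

Δλ = 174.776 − 26.842 = 147.934°.
θ = atan2( sin Δλ · cos φ₂ , cos φ₁ · sin φ₂ − sin φ₁ · cos φ₂ · cos Δλ )
  = atan2(0.39893, -0.87534) = 155.499° → normalised to [0°, 360°): 155.499°.

155°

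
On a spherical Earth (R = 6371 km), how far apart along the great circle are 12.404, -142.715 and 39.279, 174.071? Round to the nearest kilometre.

5183 km

Δλ = 174.071 − -142.715 = 316.786°; wrapped into (−180°, 180°]: -43.214°.
Δφ = 39.279 − 12.404 = 26.875°.
a = sin²(Δφ/2) + cos φ₁ · cos φ₂ · sin²(Δλ/2) = 0.156516.
c = 2·atan2(√a, √(1−a)) = 0.81349 rad → d = 6371·c ≈ 5182.73 km.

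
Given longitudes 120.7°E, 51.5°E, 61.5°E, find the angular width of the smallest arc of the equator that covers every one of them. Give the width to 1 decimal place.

Sort the longitudes: +51.5°, +61.5°, +120.7°.
Eastward gaps between consecutive values (wrapping around): 10.0°, 59.2°, 290.8°.
Largest gap = 290.8° ⇒ minimal covering band is its complement: 360° − 290.8° = 69.2°.
Band runs from +51.5° eastward to +120.7°.

69.2°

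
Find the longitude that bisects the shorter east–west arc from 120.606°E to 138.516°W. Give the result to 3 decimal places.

171.045°E

Signed shortest Δλ from +120.606° to -138.516° is +100.878°.
Midpoint longitude = +120.606° + (+100.878°)/2 = +120.606° + 50.439° = +171.045°.
(The naïve average (+120.606 + -138.516)/2 = -8.955° is on the wrong side of the globe.)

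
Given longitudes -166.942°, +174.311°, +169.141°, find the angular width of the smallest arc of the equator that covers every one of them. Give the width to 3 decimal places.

23.917°

Sort the longitudes: -166.942°, +169.141°, +174.311°.
Eastward gaps between consecutive values (wrapping around): 336.083°, 5.170°, 18.747°.
Largest gap = 336.083° ⇒ minimal covering band is its complement: 360° − 336.083° = 23.917°.
Band runs from +169.141° eastward to -166.942°, crossing the antimeridian.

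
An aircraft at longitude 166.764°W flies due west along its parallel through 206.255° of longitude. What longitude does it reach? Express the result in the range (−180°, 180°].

13.019°W

Start at -166.764°; shift −206.255° → -373.019°.
-373.019° lies outside (−180°, 180°]; add 360° → -13.019°.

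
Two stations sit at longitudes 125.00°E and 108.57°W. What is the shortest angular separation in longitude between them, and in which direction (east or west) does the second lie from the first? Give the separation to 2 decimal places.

126.43° east

Raw difference: -108.57 − 125.00 = -233.57°.
Normalise into (−180°, 180°]: -233.57° + 360° = 126.43°.
Positive ⇒ the second point lies to the east; separation 126.43°.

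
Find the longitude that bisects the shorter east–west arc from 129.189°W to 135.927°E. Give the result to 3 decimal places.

176.631°W

Signed shortest Δλ from -129.189° to +135.927° is -94.884°.
Midpoint longitude = -129.189° + (-94.884°)/2 = -129.189° − 47.442° = -176.631°.
(The naïve average (-129.189 + +135.927)/2 = 3.369° is on the wrong side of the globe.)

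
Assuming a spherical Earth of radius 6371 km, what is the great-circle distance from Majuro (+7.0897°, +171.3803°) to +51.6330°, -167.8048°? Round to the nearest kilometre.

Δλ = -167.8048 − 171.3803 = -339.1851°; wrapped into (−180°, 180°]: 20.8149°.
Δφ = 51.6330 − 7.0897 = 44.5433°.
a = sin²(Δφ/2) + cos φ₁ · cos φ₂ · sin²(Δλ/2) = 0.163740.
c = 2·atan2(√a, √(1−a)) = 0.83319 rad → d = 6371·c ≈ 5308.24 km.

5308 km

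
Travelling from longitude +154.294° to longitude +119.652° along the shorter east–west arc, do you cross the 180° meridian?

Signed shortest Δλ = ((119.652 − 154.294 + 180) mod 360) − 180 = -34.642°.
Going west by 34.642° from +154.294° reaches +119.652° without touching 180°.

No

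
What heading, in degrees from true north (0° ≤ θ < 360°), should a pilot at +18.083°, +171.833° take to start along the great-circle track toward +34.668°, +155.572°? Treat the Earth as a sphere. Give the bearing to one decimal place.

322.1°

Δλ = 155.572 − 171.833 = -16.261°.
θ = atan2( sin Δλ · cos φ₂ , cos φ₁ · sin φ₂ − sin φ₁ · cos φ₂ · cos Δλ )
  = atan2(-0.23030, 0.29565) = -37.917° → normalised to [0°, 360°): 322.083°.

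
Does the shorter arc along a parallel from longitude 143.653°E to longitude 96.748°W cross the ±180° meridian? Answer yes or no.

Yes

Naïve |-96.748 − 143.653| = 240.401° > 180°, so the shorter arc goes the other way round — across 180°.
Signed shortest Δλ = ((-96.748 − 143.653 + 180) mod 360) − 180 = 119.599°.
Going east by 119.599° from +143.653° passes through 180° before reaching -96.748°.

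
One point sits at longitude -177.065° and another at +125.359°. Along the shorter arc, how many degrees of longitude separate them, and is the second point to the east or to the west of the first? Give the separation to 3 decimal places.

Raw difference: 125.359 − -177.065 = 302.424°.
Normalise into (−180°, 180°]: 302.424° − 360° = -57.576°.
Negative ⇒ the second point lies to the west; separation 57.576°.

57.576° west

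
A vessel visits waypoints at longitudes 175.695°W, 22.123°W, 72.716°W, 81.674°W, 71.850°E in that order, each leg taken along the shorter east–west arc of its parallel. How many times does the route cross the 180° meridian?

Leg 1: -175.695° → -22.123°, shortest Δλ = 153.572° (east) — does not cross 180°.
Leg 2: -22.123° → -72.716°, shortest Δλ = -50.593° (west) — does not cross 180°.
Leg 3: -72.716° → -81.674°, shortest Δλ = -8.958° (west) — does not cross 180°.
Leg 4: -81.674° → +71.850°, shortest Δλ = 153.524° (east) — does not cross 180°.
Total crossings: 0.

0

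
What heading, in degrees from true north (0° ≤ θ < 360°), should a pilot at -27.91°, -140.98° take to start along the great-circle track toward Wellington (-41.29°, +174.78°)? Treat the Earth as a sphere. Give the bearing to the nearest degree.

238°

Δλ = 174.78 − -140.98 = 315.76°; wrapped into (−180°, 180°]: -44.24°.
θ = atan2( sin Δλ · cos φ₂ , cos φ₁ · sin φ₂ − sin φ₁ · cos φ₂ · cos Δλ )
  = atan2(-0.52421, -0.33114) = -122.281° → normalised to [0°, 360°): 237.719°.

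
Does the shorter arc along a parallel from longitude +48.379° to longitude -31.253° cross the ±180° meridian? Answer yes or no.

Signed shortest Δλ = ((-31.253 − 48.379 + 180) mod 360) − 180 = -79.632°.
Going west by 79.632° from +48.379° reaches -31.253° without touching 180°.

No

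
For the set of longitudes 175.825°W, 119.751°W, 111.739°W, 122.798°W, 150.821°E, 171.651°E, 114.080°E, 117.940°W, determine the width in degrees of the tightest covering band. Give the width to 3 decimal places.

Sort the longitudes: -175.825°, -122.798°, -119.751°, -117.940°, -111.739°, +114.080°, +150.821°, +171.651°.
Eastward gaps between consecutive values (wrapping around): 53.027°, 3.047°, 1.811°, 6.201°, 225.819°, 36.741°, 20.830°, 12.524°.
Largest gap = 225.819° ⇒ minimal covering band is its complement: 360° − 225.819° = 134.181°.
Band runs from +114.080° eastward to -111.739°, crossing the antimeridian.

134.181°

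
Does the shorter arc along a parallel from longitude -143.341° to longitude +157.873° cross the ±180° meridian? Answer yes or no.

Naïve |157.873 − -143.341| = 301.214° > 180°, so the shorter arc goes the other way round — across 180°.
Signed shortest Δλ = ((157.873 − -143.341 + 180) mod 360) − 180 = -58.786°.
Going west by 58.786° from -143.341° passes through 180° before reaching +157.873°.

Yes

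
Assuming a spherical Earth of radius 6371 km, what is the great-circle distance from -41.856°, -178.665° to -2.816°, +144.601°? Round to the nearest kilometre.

5674 km

Δλ = 144.601 − -178.665 = 323.266°; wrapped into (−180°, 180°]: -36.734°.
Δφ = -2.816 − -41.856 = 39.040°.
a = sin²(Δφ/2) + cos φ₁ · cos φ₂ · sin²(Δλ/2) = 0.185511.
c = 2·atan2(√a, √(1−a)) = 0.89056 rad → d = 6371·c ≈ 5673.74 km.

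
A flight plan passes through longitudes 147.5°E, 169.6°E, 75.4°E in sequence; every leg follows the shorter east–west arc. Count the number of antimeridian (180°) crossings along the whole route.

Leg 1: +147.5° → +169.6°, shortest Δλ = 22.1° (east) — does not cross 180°.
Leg 2: +169.6° → +75.4°, shortest Δλ = -94.2° (west) — does not cross 180°.
Total crossings: 0.

0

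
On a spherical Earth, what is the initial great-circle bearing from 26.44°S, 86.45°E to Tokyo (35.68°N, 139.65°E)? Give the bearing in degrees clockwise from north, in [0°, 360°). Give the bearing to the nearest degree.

Δλ = 139.65 − 86.45 = 53.20°.
θ = atan2( sin Δλ · cos φ₂ , cos φ₁ · sin φ₂ − sin φ₁ · cos φ₂ · cos Δλ )
  = atan2(0.65042, 0.73890) = 41.356° → normalised to [0°, 360°): 41.356°.

41°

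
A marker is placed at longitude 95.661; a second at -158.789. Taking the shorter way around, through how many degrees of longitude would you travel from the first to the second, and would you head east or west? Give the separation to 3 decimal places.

105.550° east

Raw difference: -158.789 − 95.661 = -254.45°.
Normalise into (−180°, 180°]: -254.45° + 360° = 105.55°.
Positive ⇒ the second point lies to the east; separation 105.550°.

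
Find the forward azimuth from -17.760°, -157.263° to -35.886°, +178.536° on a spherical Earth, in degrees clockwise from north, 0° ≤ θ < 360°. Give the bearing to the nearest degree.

225°

Δλ = 178.536 − -157.263 = 335.799°; wrapped into (−180°, 180°]: -24.201°.
θ = atan2( sin Δλ · cos φ₂ , cos φ₁ · sin φ₂ − sin φ₁ · cos φ₂ · cos Δλ )
  = atan2(-0.33213, -0.33283) = -135.060° → normalised to [0°, 360°): 224.940°.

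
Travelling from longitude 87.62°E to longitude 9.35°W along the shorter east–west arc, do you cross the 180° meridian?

No

Signed shortest Δλ = ((-9.35 − 87.62 + 180) mod 360) − 180 = -96.97°.
Going west by 96.97° from +87.62° reaches -9.35° without touching 180°.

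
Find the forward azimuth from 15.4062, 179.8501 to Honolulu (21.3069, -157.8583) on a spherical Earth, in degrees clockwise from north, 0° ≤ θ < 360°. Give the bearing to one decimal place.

71.1°

Δλ = -157.8583 − 179.8501 = -337.7084°; wrapped into (−180°, 180°]: 22.2916°.
θ = atan2( sin Δλ · cos φ₂ , cos φ₁ · sin φ₂ − sin φ₁ · cos φ₂ · cos Δλ )
  = atan2(0.35339, 0.12130) = 71.055° → normalised to [0°, 360°): 71.055°.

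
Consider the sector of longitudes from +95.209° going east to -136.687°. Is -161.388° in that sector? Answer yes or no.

Band width going east from +95.209° to -136.687°: ((-136.687 − 95.209) mod 360) = 128.104°.
Offset of -161.388° east of the west edge: ((-161.388 − 95.209) mod 360) = 103.403°.
103.403° ≤ 128.104° ⇒ inside.

Yes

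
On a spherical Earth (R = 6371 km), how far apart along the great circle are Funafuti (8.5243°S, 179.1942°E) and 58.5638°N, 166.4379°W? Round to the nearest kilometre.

Δλ = -166.4379 − 179.1942 = -345.6321°; wrapped into (−180°, 180°]: 14.3679°.
Δφ = 58.5638 − -8.5243 = 67.0881°.
a = sin²(Δφ/2) + cos φ₁ · cos φ₂ · sin²(Δλ/2) = 0.313409.
c = 2·atan2(√a, √(1−a)) = 1.18836 rad → d = 6371·c ≈ 7571.04 km.

7571 km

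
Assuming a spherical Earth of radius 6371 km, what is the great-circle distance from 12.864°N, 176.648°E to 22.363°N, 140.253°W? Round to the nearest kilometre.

4671 km

Δλ = -140.253 − 176.648 = -316.901°; wrapped into (−180°, 180°]: 43.099°.
Δφ = 22.363 − 12.864 = 9.499°.
a = sin²(Δφ/2) + cos φ₁ · cos φ₂ · sin²(Δλ/2) = 0.128491.
c = 2·atan2(√a, √(1−a)) = 0.73323 rad → d = 6371·c ≈ 4671.39 km.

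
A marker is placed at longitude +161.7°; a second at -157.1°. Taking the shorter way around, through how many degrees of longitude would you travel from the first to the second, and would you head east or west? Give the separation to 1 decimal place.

41.2° east

Raw difference: -157.1 − 161.7 = -318.8°.
Normalise into (−180°, 180°]: -318.8° + 360° = 41.2°.
Positive ⇒ the second point lies to the east; separation 41.2°.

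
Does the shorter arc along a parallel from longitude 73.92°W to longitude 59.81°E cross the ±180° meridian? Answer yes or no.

No

Signed shortest Δλ = ((59.81 − -73.92 + 180) mod 360) − 180 = 133.73°.
Going east by 133.73° from -73.92° reaches +59.81° without touching 180°.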